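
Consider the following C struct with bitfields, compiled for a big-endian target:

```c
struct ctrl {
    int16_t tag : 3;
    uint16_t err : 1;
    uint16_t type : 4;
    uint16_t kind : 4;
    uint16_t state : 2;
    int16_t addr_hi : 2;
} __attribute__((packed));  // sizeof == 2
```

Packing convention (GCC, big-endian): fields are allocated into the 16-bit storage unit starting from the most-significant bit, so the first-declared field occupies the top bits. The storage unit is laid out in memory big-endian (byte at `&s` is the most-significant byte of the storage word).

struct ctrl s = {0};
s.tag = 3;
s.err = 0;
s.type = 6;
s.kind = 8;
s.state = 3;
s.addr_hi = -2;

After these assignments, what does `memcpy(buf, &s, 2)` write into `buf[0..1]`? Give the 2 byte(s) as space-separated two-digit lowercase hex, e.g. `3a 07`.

66 8e

tag (3b) val=3 bits=0x3 at bit 13: 0x6000
err (1b) val=0 bits=0x0 at bit 12: 0x6000
type (4b) val=6 bits=0x6 at bit 8: 0x6600
kind (4b) val=8 bits=0x8 at bit 4: 0x6680
state (2b) val=3 bits=0x3 at bit 2: 0x668c
addr_hi (2b) val=-2 bits=0x2 at bit 0: 0x668e
word = 0x668e → big-endian bytes:
  [0]=0x66  [1]=0x8e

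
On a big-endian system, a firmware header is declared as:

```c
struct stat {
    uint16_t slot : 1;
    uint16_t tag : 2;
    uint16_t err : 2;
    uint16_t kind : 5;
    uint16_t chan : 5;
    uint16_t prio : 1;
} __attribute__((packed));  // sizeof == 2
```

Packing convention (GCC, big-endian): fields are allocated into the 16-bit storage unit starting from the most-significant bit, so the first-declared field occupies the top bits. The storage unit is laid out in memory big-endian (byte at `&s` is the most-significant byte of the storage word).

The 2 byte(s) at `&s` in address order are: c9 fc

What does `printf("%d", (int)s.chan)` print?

[0]=0xc9 [1]=0xfc (big-endian) → word 0xc9fc
slot [15+:1] = (word>>15) & 0x1 = 1
tag [13+:2] = (word>>13) & 0x3 = 2
err [11+:2] = (word>>11) & 0x3 = 1
kind [6+:5] = (word>>6) & 0x1f = 7
chan [1+:5] = (word>>1) & 0x1f = 30  ←
prio [0+:1] = (word>>0) & 0x1 = 0

30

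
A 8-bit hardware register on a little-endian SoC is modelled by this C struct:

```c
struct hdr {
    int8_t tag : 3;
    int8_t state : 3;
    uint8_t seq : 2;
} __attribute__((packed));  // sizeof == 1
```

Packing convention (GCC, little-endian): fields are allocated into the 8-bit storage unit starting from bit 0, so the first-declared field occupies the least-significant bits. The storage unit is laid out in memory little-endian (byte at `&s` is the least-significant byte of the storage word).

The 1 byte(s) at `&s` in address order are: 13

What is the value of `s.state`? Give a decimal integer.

[0]=0x13 (little-endian) → word 0x13
tag [0+:3] = (word>>0) & 0x7 = 3
state [3+:3] = (word>>3) & 0x7 = 2  ←
seq [6+:2] = (word>>6) & 0x3 = 0
state signed 3b, MSB=0: value = 2

2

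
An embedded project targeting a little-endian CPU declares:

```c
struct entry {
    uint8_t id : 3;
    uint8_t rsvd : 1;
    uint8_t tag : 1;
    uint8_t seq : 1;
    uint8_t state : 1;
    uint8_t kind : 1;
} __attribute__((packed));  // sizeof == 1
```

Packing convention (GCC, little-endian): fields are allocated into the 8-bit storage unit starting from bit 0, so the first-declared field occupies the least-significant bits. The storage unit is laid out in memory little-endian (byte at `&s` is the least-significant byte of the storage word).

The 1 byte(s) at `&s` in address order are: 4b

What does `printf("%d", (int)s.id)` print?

3

[0]=0x4b (little-endian) → word 0x4b
id [0+:3] = (word>>0) & 0x7 = 3  ←
rsvd [3+:1] = (word>>3) & 0x1 = 1
tag [4+:1] = (word>>4) & 0x1 = 0
seq [5+:1] = (word>>5) & 0x1 = 0
state [6+:1] = (word>>6) & 0x1 = 1
kind [7+:1] = (word>>7) & 0x1 = 0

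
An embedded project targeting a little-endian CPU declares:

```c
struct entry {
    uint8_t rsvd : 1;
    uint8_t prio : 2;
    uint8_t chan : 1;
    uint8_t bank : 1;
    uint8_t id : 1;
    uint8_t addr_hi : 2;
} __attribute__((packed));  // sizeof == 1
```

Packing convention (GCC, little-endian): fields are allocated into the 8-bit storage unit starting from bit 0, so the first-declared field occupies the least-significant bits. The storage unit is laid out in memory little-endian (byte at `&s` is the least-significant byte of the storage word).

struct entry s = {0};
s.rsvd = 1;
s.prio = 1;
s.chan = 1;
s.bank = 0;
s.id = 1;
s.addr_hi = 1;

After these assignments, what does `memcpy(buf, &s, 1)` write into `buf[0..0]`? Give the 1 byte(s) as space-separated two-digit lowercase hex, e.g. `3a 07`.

[0+:1] rsvd=1 & 0x1 = 0x1; word=0x01
[1+:2] prio=1 & 0x3 = 0x1; word=0x03
[3+:1] chan=1 & 0x1 = 0x1; word=0x0b
[4+:1] bank=0 & 0x1 = 0x0; word=0x0b
[5+:1] id=1 & 0x1 = 0x1; word=0x2b
[6+:2] addr_hi=1 & 0x3 = 0x1; word=0x6b
word = 0x6b → little-endian bytes:
  [0]=0x6b

6b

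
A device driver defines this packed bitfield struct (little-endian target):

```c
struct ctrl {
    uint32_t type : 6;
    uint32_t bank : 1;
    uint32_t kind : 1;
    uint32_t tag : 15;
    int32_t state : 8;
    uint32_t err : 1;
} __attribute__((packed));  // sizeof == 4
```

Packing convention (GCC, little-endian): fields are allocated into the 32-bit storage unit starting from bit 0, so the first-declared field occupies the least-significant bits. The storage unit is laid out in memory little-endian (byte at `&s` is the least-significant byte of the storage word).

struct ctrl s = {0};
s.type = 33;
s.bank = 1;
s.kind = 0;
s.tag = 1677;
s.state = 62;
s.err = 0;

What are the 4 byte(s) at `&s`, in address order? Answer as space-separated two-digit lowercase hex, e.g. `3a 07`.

type (6b) val=33 bits=0x21 at bit 0: 0x00000021
bank (1b) val=1 bits=0x1 at bit 6: 0x00000061
kind (1b) val=0 bits=0x0 at bit 7: 0x00000061
tag (15b) val=1677 bits=0x68d at bit 8: 0x00068d61
state (8b) val=62 bits=0x3e at bit 23: 0x1f068d61
err (1b) val=0 bits=0x0 at bit 31: 0x1f068d61
word = 0x1f068d61 → little-endian bytes:
  [0]=0x61  [1]=0x8d  [2]=0x06  [3]=0x1f

61 8d 06 1f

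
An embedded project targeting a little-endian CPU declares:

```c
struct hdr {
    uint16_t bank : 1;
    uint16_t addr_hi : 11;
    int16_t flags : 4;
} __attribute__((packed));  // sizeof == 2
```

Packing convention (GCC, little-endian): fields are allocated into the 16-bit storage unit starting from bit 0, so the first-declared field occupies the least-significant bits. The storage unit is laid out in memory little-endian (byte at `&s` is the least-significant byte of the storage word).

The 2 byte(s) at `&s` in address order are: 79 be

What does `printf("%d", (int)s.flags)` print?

[0]=0x79 [1]=0xbe (little-endian) → word 0xbe79
bank [0+:1] = (word>>0) & 0x1 = 1
addr_hi [1+:11] = (word>>1) & 0x7ff = 1852
flags [12+:4] = (word>>12) & 0xf = 11  ←
flags signed 4b, MSB=1: 11 - 16 = -5

-5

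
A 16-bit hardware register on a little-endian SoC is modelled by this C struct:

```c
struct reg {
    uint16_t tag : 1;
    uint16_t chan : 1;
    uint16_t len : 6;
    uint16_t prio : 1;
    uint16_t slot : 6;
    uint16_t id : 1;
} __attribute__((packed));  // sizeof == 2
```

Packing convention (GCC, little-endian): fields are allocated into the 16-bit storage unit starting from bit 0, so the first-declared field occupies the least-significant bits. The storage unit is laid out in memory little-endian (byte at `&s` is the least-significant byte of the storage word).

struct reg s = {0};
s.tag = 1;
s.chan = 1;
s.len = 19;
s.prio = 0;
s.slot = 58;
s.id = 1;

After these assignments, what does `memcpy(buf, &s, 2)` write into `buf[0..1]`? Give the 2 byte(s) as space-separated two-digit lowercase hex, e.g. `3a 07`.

tag:1 = 1 → 0x1 << 0 → word 0x0001
chan:1 = 1 → 0x1 << 1 → word 0x0003
len:6 = 19 → 0x13 << 2 → word 0x004f
prio:1 = 0 → 0x0 << 8 → word 0x004f
slot:6 = 58 → 0x3a << 9 → word 0x744f
id:1 = 1 → 0x1 << 15 → word 0xf44f
word = 0xf44f → little-endian bytes:
  [0]=0x4f  [1]=0xf4

4f f4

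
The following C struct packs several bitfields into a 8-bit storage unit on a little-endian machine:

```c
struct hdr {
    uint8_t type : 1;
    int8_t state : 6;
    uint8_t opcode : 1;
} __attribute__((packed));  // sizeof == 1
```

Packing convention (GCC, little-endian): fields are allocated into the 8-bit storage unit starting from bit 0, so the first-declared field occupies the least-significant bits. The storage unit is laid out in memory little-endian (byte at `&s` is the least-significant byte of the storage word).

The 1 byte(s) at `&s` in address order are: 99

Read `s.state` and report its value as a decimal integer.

12

[0]=0x99 (little-endian) → word 0x99
type [0+:1] = (word>>0) & 0x1 = 1
state [1+:6] = (word>>1) & 0x3f = 12  ←
opcode [7+:1] = (word>>7) & 0x1 = 1
state signed 6b, MSB=0: value = 12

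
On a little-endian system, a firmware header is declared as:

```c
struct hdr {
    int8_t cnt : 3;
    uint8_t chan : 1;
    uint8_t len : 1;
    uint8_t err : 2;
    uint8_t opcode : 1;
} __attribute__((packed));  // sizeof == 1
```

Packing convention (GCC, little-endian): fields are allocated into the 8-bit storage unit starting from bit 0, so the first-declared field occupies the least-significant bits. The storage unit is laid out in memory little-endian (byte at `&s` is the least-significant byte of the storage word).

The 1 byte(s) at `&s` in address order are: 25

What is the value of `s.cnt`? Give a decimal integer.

[0]=0x25 (little-endian) → word 0x25
cnt [0+:3] = (word>>0) & 0x7 = 5  ←
chan [3+:1] = (word>>3) & 0x1 = 0
len [4+:1] = (word>>4) & 0x1 = 0
err [5+:2] = (word>>5) & 0x3 = 1
opcode [7+:1] = (word>>7) & 0x1 = 0
cnt signed 3b, MSB=1: 5 - 8 = -3

-3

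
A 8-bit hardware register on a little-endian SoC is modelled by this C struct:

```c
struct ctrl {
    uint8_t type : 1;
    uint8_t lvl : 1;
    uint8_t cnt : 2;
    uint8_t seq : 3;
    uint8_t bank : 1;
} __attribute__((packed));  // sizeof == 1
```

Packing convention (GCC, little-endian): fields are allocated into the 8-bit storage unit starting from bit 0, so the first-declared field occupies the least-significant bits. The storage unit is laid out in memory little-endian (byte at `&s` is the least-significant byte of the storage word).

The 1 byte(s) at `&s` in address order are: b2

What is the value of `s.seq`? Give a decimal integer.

[0]=0xb2 (little-endian) → word 0xb2
type [0+:1] = (word>>0) & 0x1 = 0
lvl [1+:1] = (word>>1) & 0x1 = 1
cnt [2+:2] = (word>>2) & 0x3 = 0
seq [4+:3] = (word>>4) & 0x7 = 3  ←
bank [7+:1] = (word>>7) & 0x1 = 1

3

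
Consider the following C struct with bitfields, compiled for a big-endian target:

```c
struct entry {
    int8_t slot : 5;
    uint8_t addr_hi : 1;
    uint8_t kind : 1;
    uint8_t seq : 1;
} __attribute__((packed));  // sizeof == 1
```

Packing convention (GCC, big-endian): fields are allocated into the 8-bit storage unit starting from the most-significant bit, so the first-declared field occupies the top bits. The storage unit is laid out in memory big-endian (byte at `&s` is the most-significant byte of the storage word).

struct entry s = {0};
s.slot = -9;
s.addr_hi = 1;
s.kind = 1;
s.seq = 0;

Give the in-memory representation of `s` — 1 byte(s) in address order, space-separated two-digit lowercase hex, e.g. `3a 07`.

be

slot:5 = -9 → 0x17 << 3 → word 0xb8
addr_hi:1 = 1 → 0x1 << 2 → word 0xbc
kind:1 = 1 → 0x1 << 1 → word 0xbe
seq:1 = 0 → 0x0 << 0 → word 0xbe
word = 0xbe → big-endian bytes:
  [0]=0xbe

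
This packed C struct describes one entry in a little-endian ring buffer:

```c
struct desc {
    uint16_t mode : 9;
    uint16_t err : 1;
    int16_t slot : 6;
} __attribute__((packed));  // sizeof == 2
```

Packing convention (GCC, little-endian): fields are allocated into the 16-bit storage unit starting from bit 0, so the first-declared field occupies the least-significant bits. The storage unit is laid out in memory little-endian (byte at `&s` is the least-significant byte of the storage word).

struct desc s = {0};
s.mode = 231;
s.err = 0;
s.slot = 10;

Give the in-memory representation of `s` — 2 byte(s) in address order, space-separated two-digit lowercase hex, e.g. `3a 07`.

mode (9b) val=231 bits=0xe7 at bit 0: 0x00e7
err (1b) val=0 bits=0x0 at bit 9: 0x00e7
slot (6b) val=10 bits=0xa at bit 10: 0x28e7
word = 0x28e7 → little-endian bytes:
  [0]=0xe7  [1]=0x28

e7 28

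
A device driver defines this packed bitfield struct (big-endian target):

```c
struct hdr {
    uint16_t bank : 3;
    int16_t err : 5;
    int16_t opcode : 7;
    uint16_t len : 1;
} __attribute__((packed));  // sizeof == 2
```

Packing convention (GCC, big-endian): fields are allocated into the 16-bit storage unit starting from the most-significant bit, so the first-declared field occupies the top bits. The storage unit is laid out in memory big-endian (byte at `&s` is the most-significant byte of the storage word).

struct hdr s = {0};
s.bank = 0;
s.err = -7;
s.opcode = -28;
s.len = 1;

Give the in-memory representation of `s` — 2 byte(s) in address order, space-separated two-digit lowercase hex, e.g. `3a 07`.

19 c9

[13+:3] bank=0 & 0x7 = 0x0; word=0x0000
[8+:5] err=-7 & 0x1f = 0x19; word=0x1900
[1+:7] opcode=-28 & 0x7f = 0x64; word=0x19c8
[0+:1] len=1 & 0x1 = 0x1; word=0x19c9
word = 0x19c9 → big-endian bytes:
  [0]=0x19  [1]=0xc9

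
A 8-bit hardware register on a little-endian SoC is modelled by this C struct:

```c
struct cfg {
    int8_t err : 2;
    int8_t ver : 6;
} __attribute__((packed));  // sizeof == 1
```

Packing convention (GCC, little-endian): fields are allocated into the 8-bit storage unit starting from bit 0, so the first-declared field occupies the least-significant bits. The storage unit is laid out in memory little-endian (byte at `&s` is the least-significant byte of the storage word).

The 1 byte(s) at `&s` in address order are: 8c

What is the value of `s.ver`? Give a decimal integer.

[0]=0x8c (little-endian) → word 0x8c
err [0+:2] = (word>>0) & 0x3 = 0
ver [2+:6] = (word>>2) & 0x3f = 35  ←
ver signed 6b, MSB=1: 35 - 64 = -29

-29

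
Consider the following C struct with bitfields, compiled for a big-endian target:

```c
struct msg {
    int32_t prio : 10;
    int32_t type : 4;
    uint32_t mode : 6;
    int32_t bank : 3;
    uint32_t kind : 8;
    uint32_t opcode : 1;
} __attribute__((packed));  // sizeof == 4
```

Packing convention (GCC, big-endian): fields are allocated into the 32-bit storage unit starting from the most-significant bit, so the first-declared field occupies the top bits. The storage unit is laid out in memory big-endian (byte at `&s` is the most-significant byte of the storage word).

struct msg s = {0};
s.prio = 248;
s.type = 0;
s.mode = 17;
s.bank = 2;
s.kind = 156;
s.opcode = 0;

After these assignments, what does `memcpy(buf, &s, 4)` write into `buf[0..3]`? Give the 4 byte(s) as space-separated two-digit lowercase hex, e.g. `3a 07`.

prio (10b) val=248 bits=0xf8 at bit 22: 0x3e000000
type (4b) val=0 bits=0x0 at bit 18: 0x3e000000
mode (6b) val=17 bits=0x11 at bit 12: 0x3e011000
bank (3b) val=2 bits=0x2 at bit 9: 0x3e011400
kind (8b) val=156 bits=0x9c at bit 1: 0x3e011538
opcode (1b) val=0 bits=0x0 at bit 0: 0x3e011538
word = 0x3e011538 → big-endian bytes:
  [0]=0x3e  [1]=0x01  [2]=0x15  [3]=0x38

3e 01 15 38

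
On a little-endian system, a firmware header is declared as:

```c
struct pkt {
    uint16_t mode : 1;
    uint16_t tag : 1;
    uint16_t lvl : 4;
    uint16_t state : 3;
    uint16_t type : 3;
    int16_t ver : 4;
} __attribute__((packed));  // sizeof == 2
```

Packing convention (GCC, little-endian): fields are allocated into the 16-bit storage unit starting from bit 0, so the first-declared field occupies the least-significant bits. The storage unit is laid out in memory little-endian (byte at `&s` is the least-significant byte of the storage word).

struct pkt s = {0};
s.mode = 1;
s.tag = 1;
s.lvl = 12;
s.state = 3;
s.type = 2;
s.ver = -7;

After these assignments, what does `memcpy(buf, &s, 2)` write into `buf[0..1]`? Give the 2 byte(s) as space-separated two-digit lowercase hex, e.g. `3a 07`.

f3 94

[0+:1] mode=1 & 0x1 = 0x1; word=0x0001
[1+:1] tag=1 & 0x1 = 0x1; word=0x0003
[2+:4] lvl=12 & 0xf = 0xc; word=0x0033
[6+:3] state=3 & 0x7 = 0x3; word=0x00f3
[9+:3] type=2 & 0x7 = 0x2; word=0x04f3
[12+:4] ver=-7 & 0xf = 0x9; word=0x94f3
word = 0x94f3 → little-endian bytes:
  [0]=0xf3  [1]=0x94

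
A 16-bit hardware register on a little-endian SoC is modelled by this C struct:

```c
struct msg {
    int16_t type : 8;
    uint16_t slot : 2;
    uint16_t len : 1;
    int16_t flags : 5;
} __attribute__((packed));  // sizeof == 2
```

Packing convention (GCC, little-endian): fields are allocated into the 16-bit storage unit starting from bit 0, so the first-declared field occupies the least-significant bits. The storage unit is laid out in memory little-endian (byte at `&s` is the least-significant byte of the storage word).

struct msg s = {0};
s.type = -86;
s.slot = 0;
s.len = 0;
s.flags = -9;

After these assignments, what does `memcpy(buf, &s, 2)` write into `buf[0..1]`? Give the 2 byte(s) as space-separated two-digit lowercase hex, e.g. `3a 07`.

aa b8

type:8 = -86 → 0xaa << 0 → word 0x00aa
slot:2 = 0 → 0x0 << 8 → word 0x00aa
len:1 = 0 → 0x0 << 10 → word 0x00aa
flags:5 = -9 → 0x17 << 11 → word 0xb8aa
word = 0xb8aa → little-endian bytes:
  [0]=0xaa  [1]=0xb8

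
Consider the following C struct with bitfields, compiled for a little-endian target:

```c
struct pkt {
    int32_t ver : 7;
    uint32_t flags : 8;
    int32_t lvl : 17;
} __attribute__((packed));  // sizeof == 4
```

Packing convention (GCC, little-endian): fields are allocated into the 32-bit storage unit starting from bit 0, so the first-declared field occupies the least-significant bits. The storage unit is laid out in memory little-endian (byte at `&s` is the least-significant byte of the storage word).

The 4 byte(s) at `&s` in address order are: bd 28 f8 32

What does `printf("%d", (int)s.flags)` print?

81

[0]=0xbd [1]=0x28 [2]=0xf8 [3]=0x32 (little-endian) → word 0x32f828bd
ver:7 @ bit 0 → (0x32f828bd>>0)&0x7f = 0x3d
flags:8 @ bit 7 → (0x32f828bd>>7)&0xff = 0x51  ←
lvl:17 @ bit 15 → (0x32f828bd>>15)&0x1ffff = 0x65f0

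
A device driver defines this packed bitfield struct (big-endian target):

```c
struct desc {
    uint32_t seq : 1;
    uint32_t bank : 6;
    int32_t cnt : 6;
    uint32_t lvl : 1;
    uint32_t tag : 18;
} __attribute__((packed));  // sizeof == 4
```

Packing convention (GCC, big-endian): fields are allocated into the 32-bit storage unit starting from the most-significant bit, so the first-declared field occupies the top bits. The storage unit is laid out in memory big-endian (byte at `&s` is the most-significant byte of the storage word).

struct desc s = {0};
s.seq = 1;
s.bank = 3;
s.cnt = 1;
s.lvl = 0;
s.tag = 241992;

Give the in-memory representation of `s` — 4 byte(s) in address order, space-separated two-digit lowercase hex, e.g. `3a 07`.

86 0b b1 48

seq (1b) val=1 bits=0x1 at bit 31: 0x80000000
bank (6b) val=3 bits=0x3 at bit 25: 0x86000000
cnt (6b) val=1 bits=0x1 at bit 19: 0x86080000
lvl (1b) val=0 bits=0x0 at bit 18: 0x86080000
tag (18b) val=241992 bits=0x3b148 at bit 0: 0x860bb148
word = 0x860bb148 → big-endian bytes:
  [0]=0x86  [1]=0x0b  [2]=0xb1  [3]=0x48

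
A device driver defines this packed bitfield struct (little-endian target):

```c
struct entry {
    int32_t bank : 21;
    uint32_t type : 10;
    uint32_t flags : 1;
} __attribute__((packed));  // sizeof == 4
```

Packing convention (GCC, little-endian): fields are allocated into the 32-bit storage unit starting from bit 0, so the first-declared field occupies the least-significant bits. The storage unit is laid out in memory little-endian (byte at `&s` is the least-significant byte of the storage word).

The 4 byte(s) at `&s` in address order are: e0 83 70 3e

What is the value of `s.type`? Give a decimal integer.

[0]=0xe0 [1]=0x83 [2]=0x70 [3]=0x3e (little-endian) → word 0x3e7083e0
bank:21 @ bit 0 → (0x3e7083e0>>0)&0x1fffff = 0x1083e0
type:10 @ bit 21 → (0x3e7083e0>>21)&0x3ff = 0x1f3  ←
flags:1 @ bit 31 → (0x3e7083e0>>31)&0x1 = 0x0

499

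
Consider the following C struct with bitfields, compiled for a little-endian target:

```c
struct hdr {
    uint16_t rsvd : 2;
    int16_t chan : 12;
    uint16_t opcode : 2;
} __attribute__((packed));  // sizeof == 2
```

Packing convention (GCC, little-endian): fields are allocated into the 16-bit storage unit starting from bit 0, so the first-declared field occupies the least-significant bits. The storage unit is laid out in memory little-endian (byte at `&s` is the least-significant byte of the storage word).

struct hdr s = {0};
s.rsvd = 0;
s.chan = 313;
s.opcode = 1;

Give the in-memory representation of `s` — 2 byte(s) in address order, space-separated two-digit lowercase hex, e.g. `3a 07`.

e4 44

rsvd:2 = 0 → 0x0 << 0 → word 0x0000
chan:12 = 313 → 0x139 << 2 → word 0x04e4
opcode:2 = 1 → 0x1 << 14 → word 0x44e4
word = 0x44e4 → little-endian bytes:
  [0]=0xe4  [1]=0x44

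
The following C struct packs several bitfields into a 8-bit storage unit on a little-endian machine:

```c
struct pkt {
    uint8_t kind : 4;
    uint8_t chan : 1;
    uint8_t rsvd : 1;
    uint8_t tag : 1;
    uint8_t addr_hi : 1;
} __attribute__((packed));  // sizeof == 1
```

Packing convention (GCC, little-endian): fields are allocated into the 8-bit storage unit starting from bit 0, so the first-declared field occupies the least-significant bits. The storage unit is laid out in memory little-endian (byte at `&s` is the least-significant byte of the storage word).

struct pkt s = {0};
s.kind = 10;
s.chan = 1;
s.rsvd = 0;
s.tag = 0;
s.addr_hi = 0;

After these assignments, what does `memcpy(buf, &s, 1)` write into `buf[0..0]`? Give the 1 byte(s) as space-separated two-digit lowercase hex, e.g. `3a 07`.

1a

kind (4b) val=10 bits=0xa at bit 0: 0x0a
chan (1b) val=1 bits=0x1 at bit 4: 0x1a
rsvd (1b) val=0 bits=0x0 at bit 5: 0x1a
tag (1b) val=0 bits=0x0 at bit 6: 0x1a
addr_hi (1b) val=0 bits=0x0 at bit 7: 0x1a
word = 0x1a → little-endian bytes:
  [0]=0x1a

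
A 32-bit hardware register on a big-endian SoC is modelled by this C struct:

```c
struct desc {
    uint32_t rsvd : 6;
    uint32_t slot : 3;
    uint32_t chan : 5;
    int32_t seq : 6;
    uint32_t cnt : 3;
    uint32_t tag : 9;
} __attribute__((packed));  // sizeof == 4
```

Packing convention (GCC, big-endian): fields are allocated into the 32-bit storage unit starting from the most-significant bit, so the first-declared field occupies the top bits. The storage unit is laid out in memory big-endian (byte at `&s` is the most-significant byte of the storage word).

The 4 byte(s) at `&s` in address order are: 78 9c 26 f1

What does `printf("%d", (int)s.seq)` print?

[0]=0x78 [1]=0x9c [2]=0x26 [3]=0xf1 (big-endian) → word 0x789c26f1
rsvd:6 @ bit 26 → (0x789c26f1>>26)&0x3f = 0x1e
slot:3 @ bit 23 → (0x789c26f1>>23)&0x7 = 0x1
chan:5 @ bit 18 → (0x789c26f1>>18)&0x1f = 0x7
seq:6 @ bit 12 → (0x789c26f1>>12)&0x3f = 0x2  ←
cnt:3 @ bit 9 → (0x789c26f1>>9)&0x7 = 0x3
tag:9 @ bit 0 → (0x789c26f1>>0)&0x1ff = 0xf1
seq signed 6b, MSB=0: value = 2

2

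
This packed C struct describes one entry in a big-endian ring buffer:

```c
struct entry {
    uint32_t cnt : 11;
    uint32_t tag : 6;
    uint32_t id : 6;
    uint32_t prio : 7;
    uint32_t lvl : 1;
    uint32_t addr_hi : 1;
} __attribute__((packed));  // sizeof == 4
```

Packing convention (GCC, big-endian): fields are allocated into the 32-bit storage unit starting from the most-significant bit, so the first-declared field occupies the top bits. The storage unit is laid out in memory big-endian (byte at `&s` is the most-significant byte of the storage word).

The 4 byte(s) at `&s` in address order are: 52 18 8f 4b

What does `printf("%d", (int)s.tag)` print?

[0]=0x52 [1]=0x18 [2]=0x8f [3]=0x4b (big-endian) → word 0x52188f4b
cnt [21+:11] = (word>>21) & 0x7ff = 656
tag [15+:6] = (word>>15) & 0x3f = 49  ←
id [9+:6] = (word>>9) & 0x3f = 7
prio [2+:7] = (word>>2) & 0x7f = 82
lvl [1+:1] = (word>>1) & 0x1 = 1
addr_hi [0+:1] = (word>>0) & 0x1 = 1

49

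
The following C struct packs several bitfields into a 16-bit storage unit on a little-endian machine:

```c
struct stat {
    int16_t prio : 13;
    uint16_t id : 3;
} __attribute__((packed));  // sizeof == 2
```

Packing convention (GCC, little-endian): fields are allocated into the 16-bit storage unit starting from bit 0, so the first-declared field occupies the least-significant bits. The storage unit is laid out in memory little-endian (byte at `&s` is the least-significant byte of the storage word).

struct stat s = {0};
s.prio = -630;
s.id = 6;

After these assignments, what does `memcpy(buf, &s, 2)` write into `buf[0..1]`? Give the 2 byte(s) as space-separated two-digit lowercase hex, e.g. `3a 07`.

8a dd

[0+:13] prio=-630 & 0x1fff = 0x1d8a; word=0x1d8a
[13+:3] id=6 & 0x7 = 0x6; word=0xdd8a
word = 0xdd8a → little-endian bytes:
  [0]=0x8a  [1]=0xdd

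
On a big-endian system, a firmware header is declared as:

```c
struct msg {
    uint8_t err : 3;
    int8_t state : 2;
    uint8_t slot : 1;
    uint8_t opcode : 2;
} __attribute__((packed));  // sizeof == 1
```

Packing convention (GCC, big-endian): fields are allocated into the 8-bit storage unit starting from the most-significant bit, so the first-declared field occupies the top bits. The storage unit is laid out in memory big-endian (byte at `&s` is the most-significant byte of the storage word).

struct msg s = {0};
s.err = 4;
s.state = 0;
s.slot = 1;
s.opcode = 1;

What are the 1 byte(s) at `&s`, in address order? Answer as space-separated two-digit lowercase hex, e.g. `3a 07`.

err (3b) val=4 bits=0x4 at bit 5: 0x80
state (2b) val=0 bits=0x0 at bit 3: 0x80
slot (1b) val=1 bits=0x1 at bit 2: 0x84
opcode (2b) val=1 bits=0x1 at bit 0: 0x85
word = 0x85 → big-endian bytes:
  [0]=0x85

85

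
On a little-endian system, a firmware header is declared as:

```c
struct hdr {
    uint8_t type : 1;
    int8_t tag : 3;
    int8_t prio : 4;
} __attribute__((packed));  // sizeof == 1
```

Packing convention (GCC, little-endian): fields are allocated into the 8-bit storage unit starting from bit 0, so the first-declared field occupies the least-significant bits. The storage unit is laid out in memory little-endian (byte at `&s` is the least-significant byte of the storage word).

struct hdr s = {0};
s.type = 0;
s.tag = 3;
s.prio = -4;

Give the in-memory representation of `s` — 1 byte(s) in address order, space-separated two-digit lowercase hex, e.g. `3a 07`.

c6

type (1b) val=0 bits=0x0 at bit 0: 0x00
tag (3b) val=3 bits=0x3 at bit 1: 0x06
prio (4b) val=-4 bits=0xc at bit 4: 0xc6
word = 0xc6 → little-endian bytes:
  [0]=0xc6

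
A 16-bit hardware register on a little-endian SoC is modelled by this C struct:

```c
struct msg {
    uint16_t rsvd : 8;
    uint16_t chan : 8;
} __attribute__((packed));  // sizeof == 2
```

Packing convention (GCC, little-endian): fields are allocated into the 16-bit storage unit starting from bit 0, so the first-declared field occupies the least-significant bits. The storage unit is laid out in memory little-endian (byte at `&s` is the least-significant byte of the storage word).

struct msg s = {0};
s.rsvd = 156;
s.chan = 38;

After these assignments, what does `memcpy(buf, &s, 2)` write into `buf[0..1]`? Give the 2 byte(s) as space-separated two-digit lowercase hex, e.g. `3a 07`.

9c 26

[0+:8] rsvd=156 & 0xff = 0x9c; word=0x009c
[8+:8] chan=38 & 0xff = 0x26; word=0x269c
word = 0x269c → little-endian bytes:
  [0]=0x9c  [1]=0x26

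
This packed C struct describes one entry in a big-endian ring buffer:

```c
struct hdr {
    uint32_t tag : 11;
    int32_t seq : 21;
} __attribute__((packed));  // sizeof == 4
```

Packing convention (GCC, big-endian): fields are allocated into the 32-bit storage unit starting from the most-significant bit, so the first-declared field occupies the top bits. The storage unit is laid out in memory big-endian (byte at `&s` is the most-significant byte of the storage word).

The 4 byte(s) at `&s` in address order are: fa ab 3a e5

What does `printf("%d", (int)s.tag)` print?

2005

[0]=0xfa [1]=0xab [2]=0x3a [3]=0xe5 (big-endian) → word 0xfaab3ae5
tag:11 @ bit 21 → (0xfaab3ae5>>21)&0x7ff = 0x7d5  ←
seq:21 @ bit 0 → (0xfaab3ae5>>0)&0x1fffff = 0xb3ae5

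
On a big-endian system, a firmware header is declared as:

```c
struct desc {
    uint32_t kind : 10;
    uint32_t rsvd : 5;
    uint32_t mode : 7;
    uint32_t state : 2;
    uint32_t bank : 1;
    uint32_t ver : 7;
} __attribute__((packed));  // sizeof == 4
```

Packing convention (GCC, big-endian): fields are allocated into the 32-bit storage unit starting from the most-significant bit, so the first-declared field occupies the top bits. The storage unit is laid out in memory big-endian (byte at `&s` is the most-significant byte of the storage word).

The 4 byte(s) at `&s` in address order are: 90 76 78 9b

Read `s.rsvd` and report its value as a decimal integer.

27

[0]=0x90 [1]=0x76 [2]=0x78 [3]=0x9b (big-endian) → word 0x9076789b
kind [22+:10] = (word>>22) & 0x3ff = 577
rsvd [17+:5] = (word>>17) & 0x1f = 27  ←
mode [10+:7] = (word>>10) & 0x7f = 30
state [8+:2] = (word>>8) & 0x3 = 0
bank [7+:1] = (word>>7) & 0x1 = 1
ver [0+:7] = (word>>0) & 0x7f = 27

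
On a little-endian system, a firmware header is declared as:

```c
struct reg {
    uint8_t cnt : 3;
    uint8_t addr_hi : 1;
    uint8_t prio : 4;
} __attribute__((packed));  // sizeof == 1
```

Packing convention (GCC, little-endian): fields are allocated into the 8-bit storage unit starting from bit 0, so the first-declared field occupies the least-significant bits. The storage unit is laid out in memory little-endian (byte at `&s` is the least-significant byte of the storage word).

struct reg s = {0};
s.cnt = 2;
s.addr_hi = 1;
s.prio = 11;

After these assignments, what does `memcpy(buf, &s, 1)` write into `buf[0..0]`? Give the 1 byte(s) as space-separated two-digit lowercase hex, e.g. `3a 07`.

ba

cnt:3 = 2 → 0x2 << 0 → word 0x02
addr_hi:1 = 1 → 0x1 << 3 → word 0x0a
prio:4 = 11 → 0xb << 4 → word 0xba
word = 0xba → little-endian bytes:
  [0]=0xba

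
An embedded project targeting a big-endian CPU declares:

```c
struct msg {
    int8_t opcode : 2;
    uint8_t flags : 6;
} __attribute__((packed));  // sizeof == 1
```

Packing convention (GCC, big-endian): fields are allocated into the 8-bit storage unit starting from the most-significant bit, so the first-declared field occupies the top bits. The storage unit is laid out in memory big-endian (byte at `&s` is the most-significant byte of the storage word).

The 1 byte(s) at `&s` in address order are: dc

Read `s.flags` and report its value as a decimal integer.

[0]=0xdc (big-endian) → word 0xdc
opcode [6+:2] = (word>>6) & 0x3 = 3
flags [0+:6] = (word>>0) & 0x3f = 28  ←

28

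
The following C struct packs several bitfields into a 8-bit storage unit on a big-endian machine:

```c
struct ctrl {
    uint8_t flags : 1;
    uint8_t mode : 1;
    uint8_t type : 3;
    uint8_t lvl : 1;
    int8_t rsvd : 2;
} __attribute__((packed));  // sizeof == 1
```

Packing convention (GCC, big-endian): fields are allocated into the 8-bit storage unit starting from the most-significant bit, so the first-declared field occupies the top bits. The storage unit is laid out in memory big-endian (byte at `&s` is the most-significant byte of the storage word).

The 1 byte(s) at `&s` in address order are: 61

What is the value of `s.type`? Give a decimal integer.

4

[0]=0x61 (big-endian) → word 0x61
flags [7+:1] = (word>>7) & 0x1 = 0
mode [6+:1] = (word>>6) & 0x1 = 1
type [3+:3] = (word>>3) & 0x7 = 4  ←
lvl [2+:1] = (word>>2) & 0x1 = 0
rsvd [0+:2] = (word>>0) & 0x3 = 1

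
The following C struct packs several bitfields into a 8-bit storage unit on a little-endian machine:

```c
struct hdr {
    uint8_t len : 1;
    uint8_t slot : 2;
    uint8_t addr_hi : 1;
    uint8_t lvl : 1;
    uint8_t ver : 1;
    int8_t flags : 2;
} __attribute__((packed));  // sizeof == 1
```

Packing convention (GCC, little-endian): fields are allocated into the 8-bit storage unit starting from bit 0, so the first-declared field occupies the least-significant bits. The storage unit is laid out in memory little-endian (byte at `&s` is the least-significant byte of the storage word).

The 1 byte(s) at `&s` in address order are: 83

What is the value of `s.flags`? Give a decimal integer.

-2

[0]=0x83 (little-endian) → word 0x83
len [0+:1] = (word>>0) & 0x1 = 1
slot [1+:2] = (word>>1) & 0x3 = 1
addr_hi [3+:1] = (word>>3) & 0x1 = 0
lvl [4+:1] = (word>>4) & 0x1 = 0
ver [5+:1] = (word>>5) & 0x1 = 0
flags [6+:2] = (word>>6) & 0x3 = 2  ←
flags signed 2b, MSB=1: 2 - 4 = -2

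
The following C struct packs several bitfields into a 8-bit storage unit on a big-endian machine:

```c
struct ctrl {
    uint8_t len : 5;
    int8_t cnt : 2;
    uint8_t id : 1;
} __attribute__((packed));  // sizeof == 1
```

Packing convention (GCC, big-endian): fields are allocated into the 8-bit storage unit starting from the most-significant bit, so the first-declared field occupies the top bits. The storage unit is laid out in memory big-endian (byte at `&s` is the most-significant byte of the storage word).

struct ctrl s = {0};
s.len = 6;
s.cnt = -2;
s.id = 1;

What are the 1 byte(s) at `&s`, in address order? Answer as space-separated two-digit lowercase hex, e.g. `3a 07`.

len (5b) val=6 bits=0x6 at bit 3: 0x30
cnt (2b) val=-2 bits=0x2 at bit 1: 0x34
id (1b) val=1 bits=0x1 at bit 0: 0x35
word = 0x35 → big-endian bytes:
  [0]=0x35

35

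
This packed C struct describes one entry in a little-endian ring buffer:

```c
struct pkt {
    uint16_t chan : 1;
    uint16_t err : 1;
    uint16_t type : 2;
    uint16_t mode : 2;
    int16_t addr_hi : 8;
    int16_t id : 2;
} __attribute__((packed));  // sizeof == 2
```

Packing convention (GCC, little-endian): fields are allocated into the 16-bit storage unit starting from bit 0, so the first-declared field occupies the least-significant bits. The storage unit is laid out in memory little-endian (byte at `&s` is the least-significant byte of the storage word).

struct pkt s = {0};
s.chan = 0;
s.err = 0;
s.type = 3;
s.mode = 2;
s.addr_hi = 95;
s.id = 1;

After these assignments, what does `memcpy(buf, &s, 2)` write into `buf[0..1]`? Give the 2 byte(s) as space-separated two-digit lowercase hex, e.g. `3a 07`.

ec 57

[0+:1] chan=0 & 0x1 = 0x0; word=0x0000
[1+:1] err=0 & 0x1 = 0x0; word=0x0000
[2+:2] type=3 & 0x3 = 0x3; word=0x000c
[4+:2] mode=2 & 0x3 = 0x2; word=0x002c
[6+:8] addr_hi=95 & 0xff = 0x5f; word=0x17ec
[14+:2] id=1 & 0x3 = 0x1; word=0x57ec
word = 0x57ec → little-endian bytes:
  [0]=0xec  [1]=0x57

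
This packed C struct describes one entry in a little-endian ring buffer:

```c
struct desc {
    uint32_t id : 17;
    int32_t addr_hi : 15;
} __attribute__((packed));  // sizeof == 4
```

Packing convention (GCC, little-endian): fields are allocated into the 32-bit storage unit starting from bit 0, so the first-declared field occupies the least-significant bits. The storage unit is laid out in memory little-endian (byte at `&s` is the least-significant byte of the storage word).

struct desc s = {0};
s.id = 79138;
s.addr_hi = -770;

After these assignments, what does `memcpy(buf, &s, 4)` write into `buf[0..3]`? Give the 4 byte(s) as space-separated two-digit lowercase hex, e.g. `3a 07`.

22 35 fd f9

id:17 = 79138 → 0x13522 << 0 → word 0x00013522
addr_hi:15 = -770 → 0x7cfe << 17 → word 0xf9fd3522
word = 0xf9fd3522 → little-endian bytes:
  [0]=0x22  [1]=0x35  [2]=0xfd  [3]=0xf9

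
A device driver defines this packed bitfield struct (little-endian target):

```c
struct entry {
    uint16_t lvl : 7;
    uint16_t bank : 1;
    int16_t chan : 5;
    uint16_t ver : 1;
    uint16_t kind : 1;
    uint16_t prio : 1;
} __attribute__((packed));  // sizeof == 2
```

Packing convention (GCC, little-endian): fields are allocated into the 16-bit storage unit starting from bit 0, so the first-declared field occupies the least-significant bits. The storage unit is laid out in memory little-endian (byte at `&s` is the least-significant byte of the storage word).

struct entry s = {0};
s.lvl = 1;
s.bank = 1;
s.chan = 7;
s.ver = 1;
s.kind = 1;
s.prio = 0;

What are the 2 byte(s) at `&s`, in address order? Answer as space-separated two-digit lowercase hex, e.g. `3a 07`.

81 67

lvl (7b) val=1 bits=0x1 at bit 0: 0x0001
bank (1b) val=1 bits=0x1 at bit 7: 0x0081
chan (5b) val=7 bits=0x7 at bit 8: 0x0781
ver (1b) val=1 bits=0x1 at bit 13: 0x2781
kind (1b) val=1 bits=0x1 at bit 14: 0x6781
prio (1b) val=0 bits=0x0 at bit 15: 0x6781
word = 0x6781 → little-endian bytes:
  [0]=0x81  [1]=0x67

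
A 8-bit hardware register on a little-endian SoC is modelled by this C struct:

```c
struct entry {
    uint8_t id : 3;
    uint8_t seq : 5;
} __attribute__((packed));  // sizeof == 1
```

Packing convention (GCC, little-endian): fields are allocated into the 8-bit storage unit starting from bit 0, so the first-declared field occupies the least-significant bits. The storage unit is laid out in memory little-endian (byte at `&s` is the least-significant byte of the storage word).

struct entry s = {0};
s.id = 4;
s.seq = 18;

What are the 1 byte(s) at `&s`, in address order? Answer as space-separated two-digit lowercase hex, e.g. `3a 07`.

94

id:3 = 4 → 0x4 << 0 → word 0x04
seq:5 = 18 → 0x12 << 3 → word 0x94
word = 0x94 → little-endian bytes:
  [0]=0x94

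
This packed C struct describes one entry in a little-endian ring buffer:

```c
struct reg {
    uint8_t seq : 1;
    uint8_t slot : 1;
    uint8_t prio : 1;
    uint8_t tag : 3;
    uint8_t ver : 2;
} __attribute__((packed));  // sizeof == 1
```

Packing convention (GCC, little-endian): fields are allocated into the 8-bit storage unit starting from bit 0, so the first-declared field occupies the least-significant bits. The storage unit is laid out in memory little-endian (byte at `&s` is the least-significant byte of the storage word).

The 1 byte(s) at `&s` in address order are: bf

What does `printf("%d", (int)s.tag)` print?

7

[0]=0xbf (little-endian) → word 0xbf
seq [0+:1] = (word>>0) & 0x1 = 1
slot [1+:1] = (word>>1) & 0x1 = 1
prio [2+:1] = (word>>2) & 0x1 = 1
tag [3+:3] = (word>>3) & 0x7 = 7  ←
ver [6+:2] = (word>>6) & 0x3 = 2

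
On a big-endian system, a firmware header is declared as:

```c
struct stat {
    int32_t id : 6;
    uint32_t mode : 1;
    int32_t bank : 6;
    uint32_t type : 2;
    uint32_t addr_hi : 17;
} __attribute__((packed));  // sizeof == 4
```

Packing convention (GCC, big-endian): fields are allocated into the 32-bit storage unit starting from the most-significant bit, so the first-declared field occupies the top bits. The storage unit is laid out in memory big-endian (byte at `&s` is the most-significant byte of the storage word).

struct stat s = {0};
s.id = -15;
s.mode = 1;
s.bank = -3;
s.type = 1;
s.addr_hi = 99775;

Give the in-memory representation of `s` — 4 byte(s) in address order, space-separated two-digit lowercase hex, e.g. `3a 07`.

[26+:6] id=-15 & 0x3f = 0x31; word=0xc4000000
[25+:1] mode=1 & 0x1 = 0x1; word=0xc6000000
[19+:6] bank=-3 & 0x3f = 0x3d; word=0xc7e80000
[17+:2] type=1 & 0x3 = 0x1; word=0xc7ea0000
[0+:17] addr_hi=99775 & 0x1ffff = 0x185bf; word=0xc7eb85bf
word = 0xc7eb85bf → big-endian bytes:
  [0]=0xc7  [1]=0xeb  [2]=0x85  [3]=0xbf

c7 eb 85 bf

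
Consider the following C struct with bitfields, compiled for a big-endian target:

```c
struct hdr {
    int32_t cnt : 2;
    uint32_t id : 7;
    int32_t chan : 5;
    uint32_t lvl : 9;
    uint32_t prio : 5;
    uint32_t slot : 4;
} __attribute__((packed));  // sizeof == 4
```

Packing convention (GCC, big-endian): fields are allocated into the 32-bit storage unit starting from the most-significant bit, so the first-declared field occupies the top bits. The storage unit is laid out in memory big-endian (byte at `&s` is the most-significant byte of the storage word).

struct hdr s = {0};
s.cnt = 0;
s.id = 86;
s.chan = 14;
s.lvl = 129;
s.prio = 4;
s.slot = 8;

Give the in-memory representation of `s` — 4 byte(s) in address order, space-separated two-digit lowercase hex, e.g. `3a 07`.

[30+:2] cnt=0 & 0x3 = 0x0; word=0x00000000
[23+:7] id=86 & 0x7f = 0x56; word=0x2b000000
[18+:5] chan=14 & 0x1f = 0xe; word=0x2b380000
[9+:9] lvl=129 & 0x1ff = 0x81; word=0x2b390200
[4+:5] prio=4 & 0x1f = 0x4; word=0x2b390240
[0+:4] slot=8 & 0xf = 0x8; word=0x2b390248
word = 0x2b390248 → big-endian bytes:
  [0]=0x2b  [1]=0x39  [2]=0x02  [3]=0x48

2b 39 02 48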